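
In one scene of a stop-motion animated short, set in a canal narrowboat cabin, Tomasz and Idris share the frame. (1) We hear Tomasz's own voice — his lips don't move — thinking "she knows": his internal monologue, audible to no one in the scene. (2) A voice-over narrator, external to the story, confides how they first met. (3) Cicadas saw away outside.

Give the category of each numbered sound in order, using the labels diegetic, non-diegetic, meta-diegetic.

(1) it's Tomasz's unspoken thought, heard only by the audience via his subjectivity → meta-diegetic.
(2) the narrator exists outside the story world, addressing only the audience → non-diegetic.
(3) it's the actual ambient sound of the location → diegetic.

meta-diegetic, non-diegetic, diegetic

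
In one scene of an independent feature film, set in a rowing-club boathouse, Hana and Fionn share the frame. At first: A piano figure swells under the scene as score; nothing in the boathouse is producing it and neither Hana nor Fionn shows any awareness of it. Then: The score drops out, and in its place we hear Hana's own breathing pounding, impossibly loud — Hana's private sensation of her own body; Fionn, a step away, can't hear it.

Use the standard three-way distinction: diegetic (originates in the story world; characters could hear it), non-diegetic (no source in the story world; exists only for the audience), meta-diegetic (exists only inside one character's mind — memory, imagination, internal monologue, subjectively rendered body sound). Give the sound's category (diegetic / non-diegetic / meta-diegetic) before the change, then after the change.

Before the change: underscore with no in-world source, inaudible to the characters → non-diegetic.
After the change: the body sound is Hana's subjective perception alone — Fionn can't hear it → meta-diegetic.

non-diegetic, meta-diegetic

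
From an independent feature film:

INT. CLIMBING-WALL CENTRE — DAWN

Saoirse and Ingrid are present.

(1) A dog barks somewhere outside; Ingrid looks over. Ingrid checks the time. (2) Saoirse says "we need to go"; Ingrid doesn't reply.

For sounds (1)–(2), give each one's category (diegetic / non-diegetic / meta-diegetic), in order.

(1) an in-world source (a dog); characters could hear it → diegetic.
Sound (2): Saoirse is a character speaking aloud in the scene, so diegetic.

diegetic, diegetic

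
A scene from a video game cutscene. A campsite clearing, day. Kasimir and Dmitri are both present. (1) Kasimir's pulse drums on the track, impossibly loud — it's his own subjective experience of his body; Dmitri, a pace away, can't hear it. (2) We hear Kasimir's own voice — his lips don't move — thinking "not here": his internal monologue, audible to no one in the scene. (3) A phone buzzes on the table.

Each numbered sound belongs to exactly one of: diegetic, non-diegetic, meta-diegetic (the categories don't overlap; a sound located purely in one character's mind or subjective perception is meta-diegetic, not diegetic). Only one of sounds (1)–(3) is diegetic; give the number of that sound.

3

Sound (1): a subjective body sound — Kasimir's private perception, inaudible to Dmitri, so meta-diegetic.
(2) is meta-diegetic: it's Kasimir's unspoken thought, heard only by the audience via his subjectivity.
(3) is diegetic: a phone is a real object/event in the scene's world.
Only (3) is diegetic.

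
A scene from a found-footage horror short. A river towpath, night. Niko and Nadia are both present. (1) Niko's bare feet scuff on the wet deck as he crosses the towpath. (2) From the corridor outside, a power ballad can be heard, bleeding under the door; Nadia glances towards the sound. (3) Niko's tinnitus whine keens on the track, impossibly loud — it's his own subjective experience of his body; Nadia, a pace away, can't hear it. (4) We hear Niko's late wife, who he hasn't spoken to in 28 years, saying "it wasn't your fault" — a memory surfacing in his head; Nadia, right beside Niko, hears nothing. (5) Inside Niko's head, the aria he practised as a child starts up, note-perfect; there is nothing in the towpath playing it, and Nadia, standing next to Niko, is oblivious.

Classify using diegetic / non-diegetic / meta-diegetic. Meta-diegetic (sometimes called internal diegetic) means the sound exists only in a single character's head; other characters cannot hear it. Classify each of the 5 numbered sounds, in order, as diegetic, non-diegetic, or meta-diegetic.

Sound (1): it's the physical sound of Niko moving in the space, so diegetic.
Sound (2): off-screen diegetic: the source is out of frame but still in the story's space, so diegetic.
(3) is meta-diegetic: it's Niko's internal bodily sensation rendered as sound; only Niko 'hears' it.
Sound (4): the voice is a memory playing only inside Niko's mind; Nadia can't hear it, so meta-diegetic.
(5) the music is a memory playing inside Niko's mind alone; no real-world source, Nadia can't hear it → meta-diegetic.

diegetic, diegetic, meta-diegetic, meta-diegetic, meta-diegetic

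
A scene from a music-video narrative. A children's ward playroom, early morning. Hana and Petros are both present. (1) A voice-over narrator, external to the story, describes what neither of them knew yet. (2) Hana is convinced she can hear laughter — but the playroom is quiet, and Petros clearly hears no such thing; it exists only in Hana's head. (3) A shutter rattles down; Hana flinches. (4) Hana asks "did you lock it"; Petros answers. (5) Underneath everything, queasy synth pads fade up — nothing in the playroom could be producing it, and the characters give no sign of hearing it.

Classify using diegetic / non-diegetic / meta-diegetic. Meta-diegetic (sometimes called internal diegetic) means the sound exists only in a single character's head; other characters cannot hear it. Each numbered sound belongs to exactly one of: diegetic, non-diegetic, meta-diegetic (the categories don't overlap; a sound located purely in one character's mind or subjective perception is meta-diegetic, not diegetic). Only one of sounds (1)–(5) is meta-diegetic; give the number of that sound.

2

Sound (1): commentary laid over the scene from outside the fiction, so non-diegetic.
(2) Hana alone 'hears' it — an imagined sound, not present in the space → meta-diegetic.
(3) the sound comes from a shutter physically present in the location → diegetic.
Sound (4): spoken by a character present in the story world, so diegetic.
Sound (5): it has no source in the story world and no character can hear it — it's underscore, so non-diegetic.
Only (2) is meta-diegetic.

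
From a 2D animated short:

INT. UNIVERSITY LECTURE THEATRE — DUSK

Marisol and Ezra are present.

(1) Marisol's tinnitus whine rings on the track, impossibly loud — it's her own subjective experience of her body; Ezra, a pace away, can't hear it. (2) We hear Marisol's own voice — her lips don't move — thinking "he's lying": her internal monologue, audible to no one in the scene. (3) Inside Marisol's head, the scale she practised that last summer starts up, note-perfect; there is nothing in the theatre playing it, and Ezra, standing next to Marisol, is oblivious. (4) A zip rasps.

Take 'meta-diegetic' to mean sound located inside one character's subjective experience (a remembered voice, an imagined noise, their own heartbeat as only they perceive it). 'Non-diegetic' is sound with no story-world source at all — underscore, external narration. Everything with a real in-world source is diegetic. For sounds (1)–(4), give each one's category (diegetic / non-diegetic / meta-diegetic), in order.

meta-diegetic, meta-diegetic, meta-diegetic, diegetic

Sound (1): a subjective body sound — Marisol's private perception, inaudible to Ezra, so meta-diegetic.
Sound (2): Marisol's thought-voice: a private mental sound no other character can hear, so meta-diegetic.
(3) is meta-diegetic: it lives in Marisol's subjectivity, not in the theatre.
Sound (4): an in-world source (a zip); characters could hear it, so diegetic.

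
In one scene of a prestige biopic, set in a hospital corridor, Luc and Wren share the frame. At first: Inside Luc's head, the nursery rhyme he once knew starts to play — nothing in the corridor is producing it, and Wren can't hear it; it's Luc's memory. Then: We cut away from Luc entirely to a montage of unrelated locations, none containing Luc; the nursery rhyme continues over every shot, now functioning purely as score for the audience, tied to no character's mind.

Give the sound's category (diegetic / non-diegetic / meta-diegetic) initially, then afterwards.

meta-diegetic, non-diegetic

Initially: the music lives inside Luc's mind alone; Wren can't hear it → meta-diegetic.
Afterwards: once it plays over shots Luc isn't in, detached from any character's subjectivity, it's conventional underscore → non-diegetic.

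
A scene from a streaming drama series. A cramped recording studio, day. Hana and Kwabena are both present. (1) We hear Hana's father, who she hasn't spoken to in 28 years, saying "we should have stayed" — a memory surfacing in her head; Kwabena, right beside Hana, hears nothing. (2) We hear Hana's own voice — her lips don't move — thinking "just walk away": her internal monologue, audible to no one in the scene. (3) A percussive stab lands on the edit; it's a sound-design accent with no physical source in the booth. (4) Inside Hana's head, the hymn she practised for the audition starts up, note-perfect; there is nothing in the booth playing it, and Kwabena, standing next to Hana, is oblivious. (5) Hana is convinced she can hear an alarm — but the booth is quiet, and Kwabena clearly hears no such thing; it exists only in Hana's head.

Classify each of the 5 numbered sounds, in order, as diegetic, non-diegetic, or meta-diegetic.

meta-diegetic, meta-diegetic, non-diegetic, meta-diegetic, meta-diegetic

(1) is meta-diegetic: the voice is a memory playing only inside Hana's mind; Kwabena can't hear it.
Sound (2): Hana's thought-voice: a private mental sound no other character can hear, so meta-diegetic.
(3) is non-diegetic: nothing in the scene produces it; it's an accent added for the audience.
Sound (4): remembered music, private to Hana — Kwabena is oblivious because it isn't in the room, so meta-diegetic.
Sound (5): Hana alone 'hears' it — an imagined sound, not present in the space, so meta-diegetic.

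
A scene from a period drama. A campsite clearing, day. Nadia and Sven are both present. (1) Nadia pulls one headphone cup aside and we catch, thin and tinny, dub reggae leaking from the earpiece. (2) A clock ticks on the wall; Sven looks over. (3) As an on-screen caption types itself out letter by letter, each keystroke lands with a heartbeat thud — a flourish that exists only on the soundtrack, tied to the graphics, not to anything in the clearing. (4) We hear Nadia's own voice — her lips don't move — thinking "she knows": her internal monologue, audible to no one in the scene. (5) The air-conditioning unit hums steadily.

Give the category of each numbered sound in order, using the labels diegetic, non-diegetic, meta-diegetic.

diegetic, diegetic, non-diegetic, meta-diegetic, diegetic

(1) the headphones are an on-screen source → diegetic.
(2) an in-world source (a clock); characters could hear it → diegetic.
(3) sound married to a title/caption — outside the diegesis by definition → non-diegetic.
(4) Nadia's thought-voice: a private mental sound no other character can hear → meta-diegetic.
(5) is diegetic: ambient/room sound belonging to the story's physical space.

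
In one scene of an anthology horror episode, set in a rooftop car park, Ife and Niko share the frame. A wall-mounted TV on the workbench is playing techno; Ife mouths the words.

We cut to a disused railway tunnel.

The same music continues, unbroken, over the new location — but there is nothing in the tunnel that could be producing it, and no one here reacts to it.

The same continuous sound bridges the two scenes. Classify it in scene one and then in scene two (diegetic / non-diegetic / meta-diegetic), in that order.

diegetic, non-diegetic

Scene one: a wall-mounted TV is an on-screen source and Ife reacts to it → diegetic.
Scene two: there is no source in the tunnel and no one hears it — it's now underscore → non-diegetic.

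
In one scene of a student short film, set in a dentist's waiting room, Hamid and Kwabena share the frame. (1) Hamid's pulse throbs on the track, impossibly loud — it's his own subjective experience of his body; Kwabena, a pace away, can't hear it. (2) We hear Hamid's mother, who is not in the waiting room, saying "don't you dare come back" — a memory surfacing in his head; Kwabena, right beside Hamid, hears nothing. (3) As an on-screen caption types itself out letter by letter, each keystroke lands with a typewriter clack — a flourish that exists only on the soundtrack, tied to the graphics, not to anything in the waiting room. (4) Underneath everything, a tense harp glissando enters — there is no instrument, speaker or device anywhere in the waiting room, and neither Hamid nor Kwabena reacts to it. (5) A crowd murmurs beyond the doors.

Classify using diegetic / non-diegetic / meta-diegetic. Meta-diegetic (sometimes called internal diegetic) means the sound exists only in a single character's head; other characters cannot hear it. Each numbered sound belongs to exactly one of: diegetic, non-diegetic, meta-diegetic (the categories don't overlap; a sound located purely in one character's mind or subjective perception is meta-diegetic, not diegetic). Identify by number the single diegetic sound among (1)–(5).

5

(1) is meta-diegetic: point-of-audition from inside Hamid's body; not a sound in the room.
(2) the voice is a memory playing only inside Hamid's mind; Kwabena can't hear it → meta-diegetic.
(3) sound married to a title/caption — outside the diegesis by definition → non-diegetic.
(4) is non-diegetic: score with no on-screen or off-screen source; it exists for the audience alone.
(5) a crowd is part of the location's real environment → diegetic.
Only (5) is diegetic.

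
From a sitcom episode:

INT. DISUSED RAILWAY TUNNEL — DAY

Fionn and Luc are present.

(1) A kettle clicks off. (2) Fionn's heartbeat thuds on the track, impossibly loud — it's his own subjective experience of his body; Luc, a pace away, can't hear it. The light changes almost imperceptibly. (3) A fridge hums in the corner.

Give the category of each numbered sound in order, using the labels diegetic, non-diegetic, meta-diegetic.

diegetic, meta-diegetic, diegetic

(1) a kettle is a real object/event in the scene's world → diegetic.
(2) it's Fionn's internal bodily sensation rendered as sound; only Fionn 'hears' it → meta-diegetic.
(3) is diegetic: it's the actual ambient sound of the location.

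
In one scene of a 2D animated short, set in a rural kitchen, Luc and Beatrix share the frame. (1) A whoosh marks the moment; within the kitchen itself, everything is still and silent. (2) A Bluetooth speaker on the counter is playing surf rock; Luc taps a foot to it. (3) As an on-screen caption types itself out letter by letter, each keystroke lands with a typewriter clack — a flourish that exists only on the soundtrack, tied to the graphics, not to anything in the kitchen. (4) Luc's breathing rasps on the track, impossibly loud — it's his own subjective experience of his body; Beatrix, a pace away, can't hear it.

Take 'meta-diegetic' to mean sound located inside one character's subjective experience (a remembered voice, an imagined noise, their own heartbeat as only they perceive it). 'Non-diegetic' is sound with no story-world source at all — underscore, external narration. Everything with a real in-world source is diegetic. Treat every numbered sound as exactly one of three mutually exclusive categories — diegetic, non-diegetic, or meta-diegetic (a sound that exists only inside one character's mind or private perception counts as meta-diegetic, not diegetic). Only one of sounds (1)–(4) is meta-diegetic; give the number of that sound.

4

Sound (1): an editorial stinger — it belongs to the cut, not the story world, so non-diegetic.
(2) a Bluetooth speaker is a physical source in the scene and Luc reacts to it → diegetic.
(3) is non-diegetic: the caption isn't part of the story world, so neither is the sound tied to it.
Sound (4): a subjective body sound — Luc's private perception, inaudible to Beatrix, so meta-diegetic.
Only (4) is meta-diegetic.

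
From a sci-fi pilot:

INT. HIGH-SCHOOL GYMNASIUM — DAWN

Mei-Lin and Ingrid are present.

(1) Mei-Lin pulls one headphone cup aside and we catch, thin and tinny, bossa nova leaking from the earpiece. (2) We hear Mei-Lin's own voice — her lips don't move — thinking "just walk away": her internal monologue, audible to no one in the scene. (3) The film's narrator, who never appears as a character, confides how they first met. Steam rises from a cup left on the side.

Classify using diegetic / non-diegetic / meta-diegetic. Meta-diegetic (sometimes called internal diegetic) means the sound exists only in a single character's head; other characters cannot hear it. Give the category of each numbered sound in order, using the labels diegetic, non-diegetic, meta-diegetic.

diegetic, meta-diegetic, non-diegetic

Sound (1): the earpiece is a real device on Mei-Lin's head — source music, so diegetic.
(2) it's Mei-Lin's unspoken thought, heard only by the audience via her subjectivity → meta-diegetic.
Sound (3): external voice-over — not a character, not heard by anyone in the scene, so non-diegetic.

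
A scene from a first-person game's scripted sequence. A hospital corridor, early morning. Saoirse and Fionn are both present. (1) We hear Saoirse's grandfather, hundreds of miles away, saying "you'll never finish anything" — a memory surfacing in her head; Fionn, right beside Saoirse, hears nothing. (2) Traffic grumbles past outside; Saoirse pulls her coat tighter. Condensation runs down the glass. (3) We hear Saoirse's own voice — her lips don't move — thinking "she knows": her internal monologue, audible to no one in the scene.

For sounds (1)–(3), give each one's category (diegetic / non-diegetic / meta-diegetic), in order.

meta-diegetic, diegetic, meta-diegetic

Sound (1): a remembered line, private to Saoirse — not present in the room, not audible to Fionn, so meta-diegetic.
Sound (2): traffic is part of the location's real environment, so diegetic.
(3) is meta-diegetic: internal monologue — inside Saoirse's mind, not spoken into the scene.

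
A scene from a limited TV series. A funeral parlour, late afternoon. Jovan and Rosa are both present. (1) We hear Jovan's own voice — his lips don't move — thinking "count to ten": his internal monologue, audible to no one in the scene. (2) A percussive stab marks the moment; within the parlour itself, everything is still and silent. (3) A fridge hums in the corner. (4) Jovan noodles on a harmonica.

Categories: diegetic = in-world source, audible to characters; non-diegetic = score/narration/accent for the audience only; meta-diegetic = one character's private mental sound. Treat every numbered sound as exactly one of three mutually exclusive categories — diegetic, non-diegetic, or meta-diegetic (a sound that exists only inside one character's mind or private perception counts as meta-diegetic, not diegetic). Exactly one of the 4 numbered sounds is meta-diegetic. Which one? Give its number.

Sound (1): internal monologue — inside Jovan's mind, not spoken into the scene, so meta-diegetic.
Sound (2): it's a sound-design accent with no in-world source; no one in the scene can hear it, so non-diegetic.
(3) is diegetic: it's the actual ambient sound of the location.
(4) is diegetic: the instrument and the performer are both in the scene.
Only (1) is meta-diegetic.

1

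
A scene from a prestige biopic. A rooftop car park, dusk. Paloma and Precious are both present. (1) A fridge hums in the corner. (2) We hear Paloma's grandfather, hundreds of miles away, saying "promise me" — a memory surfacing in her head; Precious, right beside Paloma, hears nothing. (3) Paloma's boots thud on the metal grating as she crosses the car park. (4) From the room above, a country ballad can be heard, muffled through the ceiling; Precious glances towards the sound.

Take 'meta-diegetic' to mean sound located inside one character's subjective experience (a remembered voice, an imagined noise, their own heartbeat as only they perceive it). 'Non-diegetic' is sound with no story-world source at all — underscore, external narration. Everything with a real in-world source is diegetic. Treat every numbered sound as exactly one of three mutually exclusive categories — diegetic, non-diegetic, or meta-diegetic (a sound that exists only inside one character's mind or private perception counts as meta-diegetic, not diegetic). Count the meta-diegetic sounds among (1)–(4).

1

(1) is diegetic: a fridge is part of the location's real environment.
Sound (2): the voice is a memory playing only inside Paloma's mind; Precious can't hear it, so meta-diegetic.
(3) is diegetic: a character's body making contact with the set — an in-world sound.
(4) off-screen diegetic: the source is out of frame but still in the story's space → diegetic.
Meta-diegetic: (2) — that's 1.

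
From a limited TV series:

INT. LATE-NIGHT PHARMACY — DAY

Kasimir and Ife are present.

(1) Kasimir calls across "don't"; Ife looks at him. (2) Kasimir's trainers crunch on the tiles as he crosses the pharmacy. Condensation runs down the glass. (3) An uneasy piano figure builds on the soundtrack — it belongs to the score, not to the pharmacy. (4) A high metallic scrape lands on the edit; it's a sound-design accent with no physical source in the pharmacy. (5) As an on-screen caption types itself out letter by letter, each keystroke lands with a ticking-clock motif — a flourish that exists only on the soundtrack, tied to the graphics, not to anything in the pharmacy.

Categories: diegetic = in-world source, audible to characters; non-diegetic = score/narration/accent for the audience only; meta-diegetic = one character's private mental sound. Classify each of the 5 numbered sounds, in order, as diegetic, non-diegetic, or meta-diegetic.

diegetic, diegetic, non-diegetic, non-diegetic, non-diegetic

(1) is diegetic: Kasimir is a character speaking aloud in the scene.
(2) is diegetic: a character's body making contact with the set — an in-world sound.
(3) score with no on-screen or off-screen source; it exists for the audience alone → non-diegetic.
(4) an editorial stinger — it belongs to the cut, not the story world → non-diegetic.
(5) is non-diegetic: the caption isn't part of the story world, so neither is the sound tied to it.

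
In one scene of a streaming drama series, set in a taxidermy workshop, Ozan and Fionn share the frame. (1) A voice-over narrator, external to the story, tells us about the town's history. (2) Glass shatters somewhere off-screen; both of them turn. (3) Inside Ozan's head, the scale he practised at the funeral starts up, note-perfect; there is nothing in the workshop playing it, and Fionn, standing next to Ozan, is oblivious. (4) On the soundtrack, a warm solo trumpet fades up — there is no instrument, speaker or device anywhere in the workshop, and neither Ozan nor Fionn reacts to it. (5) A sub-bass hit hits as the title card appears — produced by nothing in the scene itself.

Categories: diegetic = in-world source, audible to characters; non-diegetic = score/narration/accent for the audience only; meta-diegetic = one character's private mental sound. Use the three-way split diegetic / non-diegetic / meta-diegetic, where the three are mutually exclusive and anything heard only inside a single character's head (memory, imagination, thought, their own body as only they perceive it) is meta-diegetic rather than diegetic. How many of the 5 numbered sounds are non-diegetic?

(1) the narrator exists outside the story world, addressing only the audience → non-diegetic.
Sound (2): the sound comes from glass physically present in the location, so diegetic.
(3) remembered music, private to Ozan — Fionn is oblivious because it isn't in the room → meta-diegetic.
(4) score with no on-screen or off-screen source; it exists for the audience alone → non-diegetic.
(5) is non-diegetic: an editorial stinger — it belongs to the cut, not the story world.
Non-diegetic: (1), (4), (5) — that's 3.

3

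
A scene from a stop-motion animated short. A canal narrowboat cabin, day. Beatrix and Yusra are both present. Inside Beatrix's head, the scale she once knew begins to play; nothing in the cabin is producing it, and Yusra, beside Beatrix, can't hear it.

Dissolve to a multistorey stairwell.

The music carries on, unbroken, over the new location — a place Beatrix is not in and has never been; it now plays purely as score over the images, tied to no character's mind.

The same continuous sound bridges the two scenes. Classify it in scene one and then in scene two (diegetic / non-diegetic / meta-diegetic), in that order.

meta-diegetic, non-diegetic

Scene one: the music exists only inside Beatrix's mind; Yusra can't hear it → meta-diegetic.
Scene two: it's detached from Beatrix entirely and plays over unrelated images with no in-world source — conventional underscore → non-diegetic.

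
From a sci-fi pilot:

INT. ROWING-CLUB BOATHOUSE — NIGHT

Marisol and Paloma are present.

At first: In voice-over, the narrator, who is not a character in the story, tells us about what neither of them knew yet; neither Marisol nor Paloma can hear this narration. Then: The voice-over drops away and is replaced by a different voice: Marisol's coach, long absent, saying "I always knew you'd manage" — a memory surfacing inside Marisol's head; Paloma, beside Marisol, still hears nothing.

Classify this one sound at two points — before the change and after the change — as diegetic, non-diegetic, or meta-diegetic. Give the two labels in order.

non-diegetic, meta-diegetic

Before the change: the external narrator addresses only the audience — outside the story world → non-diegetic.
After the change: the replacement voice is a memory inside Marisol's mind specifically → meta-diegetic.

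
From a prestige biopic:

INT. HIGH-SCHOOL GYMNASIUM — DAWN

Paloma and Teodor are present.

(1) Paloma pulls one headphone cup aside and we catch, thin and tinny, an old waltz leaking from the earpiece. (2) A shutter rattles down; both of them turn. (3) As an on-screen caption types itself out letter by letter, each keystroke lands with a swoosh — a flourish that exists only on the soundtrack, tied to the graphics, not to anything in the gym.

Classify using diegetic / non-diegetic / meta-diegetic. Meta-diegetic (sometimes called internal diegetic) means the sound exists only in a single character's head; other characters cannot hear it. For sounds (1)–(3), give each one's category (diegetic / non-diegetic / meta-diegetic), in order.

diegetic, diegetic, non-diegetic

(1) it's leaking from a physical pair of headphones in the scene → diegetic.
Sound (2): a shutter is a real object/event in the scene's world, so diegetic.
(3) sound married to a title/caption — outside the diegesis by definition → non-diegetic.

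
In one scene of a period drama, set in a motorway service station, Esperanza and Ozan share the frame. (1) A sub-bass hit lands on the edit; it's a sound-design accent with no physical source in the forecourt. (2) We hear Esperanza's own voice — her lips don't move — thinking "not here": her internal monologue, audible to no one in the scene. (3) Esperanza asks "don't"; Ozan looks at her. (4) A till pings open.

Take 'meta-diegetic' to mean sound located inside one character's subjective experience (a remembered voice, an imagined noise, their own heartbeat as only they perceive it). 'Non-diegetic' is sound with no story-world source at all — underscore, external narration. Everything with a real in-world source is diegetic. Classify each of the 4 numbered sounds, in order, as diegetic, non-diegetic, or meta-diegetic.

non-diegetic, meta-diegetic, diegetic, diegetic

(1) an editorial stinger — it belongs to the cut, not the story world → non-diegetic.
(2) internal monologue — inside Esperanza's mind, not spoken into the scene → meta-diegetic.
(3) is diegetic: Esperanza is a character speaking aloud in the scene.
(4) is diegetic: the sound comes from a till physically present in the location.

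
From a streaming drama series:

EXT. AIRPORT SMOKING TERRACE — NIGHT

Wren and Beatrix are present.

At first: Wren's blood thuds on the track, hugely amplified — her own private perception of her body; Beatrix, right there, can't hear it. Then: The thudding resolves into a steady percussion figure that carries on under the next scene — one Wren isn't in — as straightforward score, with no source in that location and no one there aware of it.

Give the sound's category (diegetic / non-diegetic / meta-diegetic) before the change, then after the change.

Before the change: it's Wren's subjective body sound, inaudible to Beatrix → meta-diegetic.
After the change: detached from Wren and playing as sourceless score over a scene she isn't in — for the audience only → non-diegetic.

meta-diegetic, non-diegetic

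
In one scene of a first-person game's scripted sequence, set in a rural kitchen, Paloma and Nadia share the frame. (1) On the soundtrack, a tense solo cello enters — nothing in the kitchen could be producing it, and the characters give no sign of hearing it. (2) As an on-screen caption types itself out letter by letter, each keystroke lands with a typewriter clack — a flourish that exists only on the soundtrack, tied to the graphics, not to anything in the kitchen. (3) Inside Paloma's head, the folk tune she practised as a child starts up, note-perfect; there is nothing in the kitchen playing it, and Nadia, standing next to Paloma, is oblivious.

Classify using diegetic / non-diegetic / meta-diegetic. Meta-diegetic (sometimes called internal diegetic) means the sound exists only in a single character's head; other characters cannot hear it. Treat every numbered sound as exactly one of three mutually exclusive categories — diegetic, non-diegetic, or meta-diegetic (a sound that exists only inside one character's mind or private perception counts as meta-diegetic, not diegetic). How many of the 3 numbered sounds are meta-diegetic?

Sound (1): nothing in the kitchen produces it and the characters don't hear it — pure soundtrack, so non-diegetic.
(2) it accompanies on-screen graphics, not anything inside the story world → non-diegetic.
(3) is meta-diegetic: remembered music, private to Paloma — Nadia is oblivious because it isn't in the room.
So 1 of the 3 is meta-diegetic: (3).

1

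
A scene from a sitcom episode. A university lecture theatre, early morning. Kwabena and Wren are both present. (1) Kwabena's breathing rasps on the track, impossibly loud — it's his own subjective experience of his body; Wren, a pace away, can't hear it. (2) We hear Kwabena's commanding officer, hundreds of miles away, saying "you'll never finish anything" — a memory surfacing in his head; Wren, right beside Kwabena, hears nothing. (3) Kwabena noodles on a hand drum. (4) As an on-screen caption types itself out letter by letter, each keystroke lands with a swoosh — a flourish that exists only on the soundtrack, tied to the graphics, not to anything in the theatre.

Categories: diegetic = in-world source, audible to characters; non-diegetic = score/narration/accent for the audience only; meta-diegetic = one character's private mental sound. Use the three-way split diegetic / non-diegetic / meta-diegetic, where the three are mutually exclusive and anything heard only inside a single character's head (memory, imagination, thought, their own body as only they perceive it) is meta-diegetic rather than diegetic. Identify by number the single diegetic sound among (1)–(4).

(1) point-of-audition from inside Kwabena's body; not a sound in the room → meta-diegetic.
(2) is meta-diegetic: a remembered line, private to Kwabena — not present in the room, not audible to Wren.
Sound (3): a character is playing a hand drum on screen, so diegetic.
(4) is non-diegetic: the caption isn't part of the story world, so neither is the sound tied to it.
Only (3) is diegetic.

3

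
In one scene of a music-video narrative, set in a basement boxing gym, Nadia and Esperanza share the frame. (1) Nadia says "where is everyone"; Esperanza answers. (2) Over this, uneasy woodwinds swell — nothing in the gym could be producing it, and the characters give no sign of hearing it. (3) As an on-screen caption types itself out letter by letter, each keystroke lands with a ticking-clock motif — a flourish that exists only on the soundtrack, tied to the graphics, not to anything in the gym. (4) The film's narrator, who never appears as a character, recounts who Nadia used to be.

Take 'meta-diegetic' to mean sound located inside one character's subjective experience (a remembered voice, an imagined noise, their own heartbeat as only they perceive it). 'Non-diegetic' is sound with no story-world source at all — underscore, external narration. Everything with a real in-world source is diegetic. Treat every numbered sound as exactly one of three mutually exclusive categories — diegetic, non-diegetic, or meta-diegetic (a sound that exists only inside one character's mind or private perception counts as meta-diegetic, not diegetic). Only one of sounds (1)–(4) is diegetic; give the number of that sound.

Sound (1): Nadia is a character speaking aloud in the scene, so diegetic.
(2) is non-diegetic: it has no source in the story world and no character can hear it — it's underscore.
Sound (3): sound married to a title/caption — outside the diegesis by definition, so non-diegetic.
(4) is non-diegetic: commentary laid over the scene from outside the fiction.
Only (1) is diegetic.

1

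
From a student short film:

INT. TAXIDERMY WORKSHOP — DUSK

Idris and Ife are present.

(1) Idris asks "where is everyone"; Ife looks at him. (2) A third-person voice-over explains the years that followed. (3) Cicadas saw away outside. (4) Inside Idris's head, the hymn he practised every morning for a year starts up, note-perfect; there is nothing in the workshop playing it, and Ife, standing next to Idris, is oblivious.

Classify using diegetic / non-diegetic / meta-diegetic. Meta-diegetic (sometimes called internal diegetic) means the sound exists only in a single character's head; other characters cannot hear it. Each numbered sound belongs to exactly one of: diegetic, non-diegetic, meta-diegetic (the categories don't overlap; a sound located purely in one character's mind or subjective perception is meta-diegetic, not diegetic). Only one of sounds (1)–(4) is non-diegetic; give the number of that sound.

2

Sound (1): spoken by a character present in the story world, so diegetic.
(2) commentary laid over the scene from outside the fiction → non-diegetic.
(3) is diegetic: it's the actual ambient sound of the location.
(4) remembered music, private to Idris — Ife is oblivious because it isn't in the room → meta-diegetic.
Only (2) is non-diegetic.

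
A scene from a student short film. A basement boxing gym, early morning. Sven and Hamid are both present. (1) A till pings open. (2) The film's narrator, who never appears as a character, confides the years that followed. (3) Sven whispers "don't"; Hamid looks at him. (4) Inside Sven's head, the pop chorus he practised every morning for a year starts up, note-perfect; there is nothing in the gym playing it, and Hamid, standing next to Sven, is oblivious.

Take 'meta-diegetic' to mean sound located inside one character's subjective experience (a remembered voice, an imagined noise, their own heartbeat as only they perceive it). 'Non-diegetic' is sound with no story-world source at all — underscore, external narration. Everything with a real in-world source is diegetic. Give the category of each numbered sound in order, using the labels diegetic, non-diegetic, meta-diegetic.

(1) the sound comes from a till physically present in the location → diegetic.
(2) is non-diegetic: external voice-over — not a character, not heard by anyone in the scene.
(3) is diegetic: on-screen dialogue — Sven speaks and Hamid is there to hear.
(4) is meta-diegetic: remembered music, private to Sven — Hamid is oblivious because it isn't in the room.

diegetic, non-diegetic, diegetic, meta-diegetic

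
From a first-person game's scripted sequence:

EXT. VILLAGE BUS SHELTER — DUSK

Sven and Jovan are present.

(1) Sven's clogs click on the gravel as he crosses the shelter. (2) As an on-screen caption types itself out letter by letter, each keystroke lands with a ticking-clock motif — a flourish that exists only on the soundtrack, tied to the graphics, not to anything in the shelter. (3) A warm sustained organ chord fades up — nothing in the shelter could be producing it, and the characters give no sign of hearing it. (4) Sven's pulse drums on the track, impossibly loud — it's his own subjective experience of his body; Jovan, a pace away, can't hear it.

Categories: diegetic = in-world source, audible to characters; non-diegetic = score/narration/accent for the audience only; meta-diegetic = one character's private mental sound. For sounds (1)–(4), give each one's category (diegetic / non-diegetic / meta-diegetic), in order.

diegetic, non-diegetic, non-diegetic, meta-diegetic

(1) is diegetic: a character's body making contact with the set — an in-world sound.
(2) is non-diegetic: the caption isn't part of the story world, so neither is the sound tied to it.
Sound (3): it has no source in the story world and no character can hear it — it's underscore, so non-diegetic.
Sound (4): a subjective body sound — Sven's private perception, inaudible to Jovan, so meta-diegetic.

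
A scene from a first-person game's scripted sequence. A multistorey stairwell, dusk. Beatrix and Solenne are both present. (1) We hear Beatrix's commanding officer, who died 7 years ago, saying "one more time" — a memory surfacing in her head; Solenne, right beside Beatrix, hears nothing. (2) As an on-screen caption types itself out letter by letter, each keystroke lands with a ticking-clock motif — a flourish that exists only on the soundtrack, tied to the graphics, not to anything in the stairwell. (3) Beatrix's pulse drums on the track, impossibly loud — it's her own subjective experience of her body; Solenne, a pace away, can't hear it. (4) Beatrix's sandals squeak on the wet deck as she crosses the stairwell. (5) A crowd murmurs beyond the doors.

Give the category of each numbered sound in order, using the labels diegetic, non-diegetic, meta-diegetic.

(1) is meta-diegetic: the voice is a memory playing only inside Beatrix's mind; Solenne can't hear it.
(2) sound married to a title/caption — outside the diegesis by definition → non-diegetic.
(3) point-of-audition from inside Beatrix's body; not a sound in the room → meta-diegetic.
(4) is diegetic: Beatrix's footsteps are produced in the story world.
Sound (5): a crowd is part of the location's real environment, so diegetic.

meta-diegetic, non-diegetic, meta-diegetic, diegetic, diegetic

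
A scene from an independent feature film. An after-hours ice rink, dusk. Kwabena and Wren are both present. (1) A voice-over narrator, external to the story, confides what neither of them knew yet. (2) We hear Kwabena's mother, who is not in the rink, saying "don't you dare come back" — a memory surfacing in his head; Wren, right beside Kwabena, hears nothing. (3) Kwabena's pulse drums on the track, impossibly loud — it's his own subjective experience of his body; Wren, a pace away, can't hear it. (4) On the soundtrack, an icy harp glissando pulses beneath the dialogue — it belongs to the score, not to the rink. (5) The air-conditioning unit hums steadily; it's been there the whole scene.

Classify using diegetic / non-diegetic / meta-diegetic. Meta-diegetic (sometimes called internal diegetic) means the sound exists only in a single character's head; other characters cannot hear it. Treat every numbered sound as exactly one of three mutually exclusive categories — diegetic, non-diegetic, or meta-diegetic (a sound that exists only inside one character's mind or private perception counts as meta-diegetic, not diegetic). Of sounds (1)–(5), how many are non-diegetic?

2

Sound (1): the narrator exists outside the story world, addressing only the audience, so non-diegetic.
(2) the voice is a memory playing only inside Kwabena's mind; Wren can't hear it → meta-diegetic.
Sound (3): a subjective body sound — Kwabena's private perception, inaudible to Wren, so meta-diegetic.
Sound (4): it has no source in the story world and no character can hear it — it's underscore, so non-diegetic.
Sound (5): ambient/room sound belonging to the story's physical space, so diegetic.
Non-diegetic: (1), (4) — that's 2.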